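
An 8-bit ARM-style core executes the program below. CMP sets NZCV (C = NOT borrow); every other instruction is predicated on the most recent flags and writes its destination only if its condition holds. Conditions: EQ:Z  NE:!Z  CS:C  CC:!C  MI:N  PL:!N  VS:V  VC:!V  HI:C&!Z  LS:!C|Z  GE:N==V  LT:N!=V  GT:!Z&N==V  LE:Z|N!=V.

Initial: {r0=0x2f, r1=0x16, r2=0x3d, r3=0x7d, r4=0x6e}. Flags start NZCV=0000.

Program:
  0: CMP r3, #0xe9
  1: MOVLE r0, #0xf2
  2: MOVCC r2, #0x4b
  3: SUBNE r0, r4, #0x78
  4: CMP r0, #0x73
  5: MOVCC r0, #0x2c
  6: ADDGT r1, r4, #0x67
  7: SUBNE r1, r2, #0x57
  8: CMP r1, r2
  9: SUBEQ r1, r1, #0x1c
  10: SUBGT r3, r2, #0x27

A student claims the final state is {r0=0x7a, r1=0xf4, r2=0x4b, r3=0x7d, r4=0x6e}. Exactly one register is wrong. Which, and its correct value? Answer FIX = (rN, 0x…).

FIX = (r0, 0xf6)

[0] flags=1001 → (cmp)
[1] flags=1001 LE?F → skip
[2] flags=1001 CC?T → r2=0x4b
[3] flags=1001 NE?T → r0=0xf6
[4] flags=1010 → (cmp)
[5] flags=1010 CC?F → skip
[6] flags=1010 GT?F → skip
[7] flags=1010 NE?T → r1=0xf4
[8] flags=1010 → (cmp)
[9] flags=1010 EQ?F → skip
[10] flags=1010 GT?F → skip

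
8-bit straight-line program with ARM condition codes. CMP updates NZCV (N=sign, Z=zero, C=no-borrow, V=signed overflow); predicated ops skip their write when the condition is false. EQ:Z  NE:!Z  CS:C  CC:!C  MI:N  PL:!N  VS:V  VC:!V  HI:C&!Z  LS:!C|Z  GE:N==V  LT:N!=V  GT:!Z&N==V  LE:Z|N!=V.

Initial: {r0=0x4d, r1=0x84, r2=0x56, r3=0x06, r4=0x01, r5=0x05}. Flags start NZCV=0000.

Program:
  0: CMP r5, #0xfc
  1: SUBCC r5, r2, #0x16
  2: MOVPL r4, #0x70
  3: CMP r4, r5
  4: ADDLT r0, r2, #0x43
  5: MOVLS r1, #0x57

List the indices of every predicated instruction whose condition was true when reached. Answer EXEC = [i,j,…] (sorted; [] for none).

EXEC = [1,2]

[0] flags=0000 → (cmp)
[1] flags=0000 CC?T → r5=0x40
[2] flags=0000 PL?T → r4=0x70
[3] flags=0010 → (cmp)
[4] flags=0010 LT?F → skip
[5] flags=0010 LS?F → skip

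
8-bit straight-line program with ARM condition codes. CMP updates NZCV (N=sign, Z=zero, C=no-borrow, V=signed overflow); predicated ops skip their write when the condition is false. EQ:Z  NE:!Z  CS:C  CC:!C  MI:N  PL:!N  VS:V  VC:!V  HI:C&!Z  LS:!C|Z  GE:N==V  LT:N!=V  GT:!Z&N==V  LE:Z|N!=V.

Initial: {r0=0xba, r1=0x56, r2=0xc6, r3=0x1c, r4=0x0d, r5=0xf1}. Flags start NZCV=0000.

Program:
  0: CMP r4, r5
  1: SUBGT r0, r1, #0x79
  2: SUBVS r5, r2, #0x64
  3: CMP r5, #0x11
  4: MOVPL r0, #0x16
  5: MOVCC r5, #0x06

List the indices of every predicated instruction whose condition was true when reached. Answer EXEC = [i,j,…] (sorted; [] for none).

0: ✓ CMP  NZCV=0000
1: ✓ SUBGT  r0←0xdd
2: · SUBVS
3: ✓ CMP  NZCV=1010
4: · MOVPL
5: · MOVCC

EXEC = [1]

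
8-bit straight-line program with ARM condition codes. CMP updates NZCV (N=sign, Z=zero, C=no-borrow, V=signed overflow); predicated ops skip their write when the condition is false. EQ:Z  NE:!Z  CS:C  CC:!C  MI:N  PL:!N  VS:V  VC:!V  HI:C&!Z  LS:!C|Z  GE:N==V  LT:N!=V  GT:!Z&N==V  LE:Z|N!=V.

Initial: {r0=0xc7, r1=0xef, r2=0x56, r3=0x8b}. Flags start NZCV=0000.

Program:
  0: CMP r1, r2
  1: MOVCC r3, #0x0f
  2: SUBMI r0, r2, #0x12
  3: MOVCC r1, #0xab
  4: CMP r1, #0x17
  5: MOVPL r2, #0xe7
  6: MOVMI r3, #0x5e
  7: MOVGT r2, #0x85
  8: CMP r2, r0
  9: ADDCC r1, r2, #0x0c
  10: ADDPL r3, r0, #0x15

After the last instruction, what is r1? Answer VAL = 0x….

0: ✓ CMP  NZCV=1010
1: · MOVCC
2: ✓ SUBMI  r0←0x44
3: · MOVCC
4: ✓ CMP  NZCV=1010
5: · MOVPL
6: ✓ MOVMI  r3←0x5e
7: · MOVGT
8: ✓ CMP  NZCV=0010
9: · ADDCC
10: ✓ ADDPL  r3←0x59

VAL = 0xef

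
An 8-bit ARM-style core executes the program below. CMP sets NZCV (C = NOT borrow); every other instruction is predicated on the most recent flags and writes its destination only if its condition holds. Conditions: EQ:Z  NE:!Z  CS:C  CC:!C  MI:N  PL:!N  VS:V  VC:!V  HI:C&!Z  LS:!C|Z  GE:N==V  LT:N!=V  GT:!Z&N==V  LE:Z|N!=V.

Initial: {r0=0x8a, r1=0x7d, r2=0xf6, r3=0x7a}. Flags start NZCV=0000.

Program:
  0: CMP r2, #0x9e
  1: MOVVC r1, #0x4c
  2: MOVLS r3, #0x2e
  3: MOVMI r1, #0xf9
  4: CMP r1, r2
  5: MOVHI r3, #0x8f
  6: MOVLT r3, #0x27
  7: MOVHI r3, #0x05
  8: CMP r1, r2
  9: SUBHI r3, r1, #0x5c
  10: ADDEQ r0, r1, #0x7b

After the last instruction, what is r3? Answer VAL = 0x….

VAL = 0x7a

[0] flags=0010 → (cmp)
[1] flags=0010 VC?T → r1=0x4c
[2] flags=0010 LS?F → skip
[3] flags=0010 MI?F → skip
[4] flags=0000 → (cmp)
[5] flags=0000 HI?F → skip
[6] flags=0000 LT?F → skip
[7] flags=0000 HI?F → skip
[8] flags=0000 → (cmp)
[9] flags=0000 HI?F → skip
[10] flags=0000 EQ?F → skip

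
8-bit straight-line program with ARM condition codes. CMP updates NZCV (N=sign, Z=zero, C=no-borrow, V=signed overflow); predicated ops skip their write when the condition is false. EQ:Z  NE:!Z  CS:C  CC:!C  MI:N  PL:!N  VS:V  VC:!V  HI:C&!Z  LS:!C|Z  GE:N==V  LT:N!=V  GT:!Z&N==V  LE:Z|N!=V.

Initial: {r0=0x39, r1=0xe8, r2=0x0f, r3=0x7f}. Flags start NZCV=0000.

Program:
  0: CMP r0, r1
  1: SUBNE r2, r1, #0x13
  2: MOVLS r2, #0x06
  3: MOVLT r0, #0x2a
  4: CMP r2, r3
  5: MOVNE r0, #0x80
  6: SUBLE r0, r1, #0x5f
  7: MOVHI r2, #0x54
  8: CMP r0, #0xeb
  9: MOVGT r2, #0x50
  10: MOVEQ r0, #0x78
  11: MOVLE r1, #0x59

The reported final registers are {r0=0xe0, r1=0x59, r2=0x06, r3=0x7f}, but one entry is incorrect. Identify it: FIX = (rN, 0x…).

FIX = (r0, 0x89)

0: ✓ CMP  NZCV=0000
1: ✓ SUBNE  r2←0xd5
2: ✓ MOVLS  r2←0x06
3: · MOVLT
4: ✓ CMP  NZCV=1000
5: ✓ MOVNE  r0←0x80
6: ✓ SUBLE  r0←0x89
7: · MOVHI
8: ✓ CMP  NZCV=1000
9: · MOVGT
10: · MOVEQ
11: ✓ MOVLE  r1←0x59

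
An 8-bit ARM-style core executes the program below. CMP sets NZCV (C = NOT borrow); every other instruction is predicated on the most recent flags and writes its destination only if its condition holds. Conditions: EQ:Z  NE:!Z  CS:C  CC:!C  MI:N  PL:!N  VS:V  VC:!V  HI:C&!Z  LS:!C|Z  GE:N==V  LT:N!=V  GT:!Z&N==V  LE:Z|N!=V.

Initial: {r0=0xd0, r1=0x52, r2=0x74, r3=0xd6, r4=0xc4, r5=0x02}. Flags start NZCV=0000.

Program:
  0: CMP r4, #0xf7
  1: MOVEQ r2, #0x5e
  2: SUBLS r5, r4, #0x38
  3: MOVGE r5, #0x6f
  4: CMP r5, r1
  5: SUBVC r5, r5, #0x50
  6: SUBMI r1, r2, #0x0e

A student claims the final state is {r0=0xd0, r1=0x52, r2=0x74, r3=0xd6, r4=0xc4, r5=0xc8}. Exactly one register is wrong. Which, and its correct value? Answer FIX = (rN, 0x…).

0: ✓ CMP  NZCV=1000
1: · MOVEQ
2: ✓ SUBLS  r5←0x8c
3: · MOVGE
4: ✓ CMP  NZCV=0011
5: · SUBVC
6: · SUBMI

FIX = (r5, 0x8c)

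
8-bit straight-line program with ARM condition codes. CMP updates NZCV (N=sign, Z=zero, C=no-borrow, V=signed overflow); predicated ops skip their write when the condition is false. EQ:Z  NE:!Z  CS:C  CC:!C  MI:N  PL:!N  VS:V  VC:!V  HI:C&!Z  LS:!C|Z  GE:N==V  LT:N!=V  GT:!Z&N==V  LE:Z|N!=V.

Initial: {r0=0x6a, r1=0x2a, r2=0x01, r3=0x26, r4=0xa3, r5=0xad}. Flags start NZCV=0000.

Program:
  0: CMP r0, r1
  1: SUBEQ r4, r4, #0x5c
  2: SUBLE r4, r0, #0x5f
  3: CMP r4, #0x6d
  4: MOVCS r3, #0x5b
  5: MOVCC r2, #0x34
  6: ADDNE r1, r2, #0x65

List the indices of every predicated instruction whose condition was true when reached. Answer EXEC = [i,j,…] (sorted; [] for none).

EXEC = [4,6]

[0] flags=0010 → (cmp)
[1] flags=0010 EQ?F → skip
[2] flags=0010 LE?F → skip
[3] flags=0011 → (cmp)
[4] flags=0011 CS?T → r3=0x5b
[5] flags=0011 CC?F → skip
[6] flags=0011 NE?T → r1=0x66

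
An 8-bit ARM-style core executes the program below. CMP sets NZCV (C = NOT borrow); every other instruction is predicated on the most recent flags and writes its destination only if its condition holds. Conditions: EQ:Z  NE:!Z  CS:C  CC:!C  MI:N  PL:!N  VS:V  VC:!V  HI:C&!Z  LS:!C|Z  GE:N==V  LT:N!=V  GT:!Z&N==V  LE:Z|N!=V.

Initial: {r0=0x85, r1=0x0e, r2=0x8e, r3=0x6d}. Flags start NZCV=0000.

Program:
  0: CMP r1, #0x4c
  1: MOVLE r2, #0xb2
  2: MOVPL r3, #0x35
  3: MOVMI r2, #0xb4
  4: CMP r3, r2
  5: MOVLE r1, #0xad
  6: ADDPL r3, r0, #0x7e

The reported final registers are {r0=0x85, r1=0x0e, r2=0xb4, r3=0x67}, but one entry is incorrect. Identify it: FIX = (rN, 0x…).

[0] flags=1000 → (cmp)
[1] flags=1000 LE?T → r2=0xb2
[2] flags=1000 PL?F → skip
[3] flags=1000 MI?T → r2=0xb4
[4] flags=1001 → (cmp)
[5] flags=1001 LE?F → skip
[6] flags=1001 PL?F → skip

FIX = (r3, 0x6d)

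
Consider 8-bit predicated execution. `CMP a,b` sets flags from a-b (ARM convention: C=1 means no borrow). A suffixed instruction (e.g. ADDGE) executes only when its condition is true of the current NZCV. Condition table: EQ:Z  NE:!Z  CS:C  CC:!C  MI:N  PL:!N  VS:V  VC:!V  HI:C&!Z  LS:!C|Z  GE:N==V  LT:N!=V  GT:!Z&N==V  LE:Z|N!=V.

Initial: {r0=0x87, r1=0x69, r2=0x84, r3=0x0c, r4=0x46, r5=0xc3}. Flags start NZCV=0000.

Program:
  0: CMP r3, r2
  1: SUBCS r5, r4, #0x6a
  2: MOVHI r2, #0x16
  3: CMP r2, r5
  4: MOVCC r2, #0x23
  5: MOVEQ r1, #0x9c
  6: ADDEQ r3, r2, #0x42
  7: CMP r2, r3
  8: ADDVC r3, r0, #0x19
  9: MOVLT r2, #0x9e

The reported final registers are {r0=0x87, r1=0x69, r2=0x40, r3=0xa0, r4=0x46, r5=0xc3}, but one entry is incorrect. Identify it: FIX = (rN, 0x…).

[0] flags=1001 → (cmp)
[1] flags=1001 CS?F → skip
[2] flags=1001 HI?F → skip
[3] flags=1000 → (cmp)
[4] flags=1000 CC?T → r2=0x23
[5] flags=1000 EQ?F → skip
[6] flags=1000 EQ?F → skip
[7] flags=0010 → (cmp)
[8] flags=0010 VC?T → r3=0xa0
[9] flags=0010 LT?F → skip

FIX = (r2, 0x23)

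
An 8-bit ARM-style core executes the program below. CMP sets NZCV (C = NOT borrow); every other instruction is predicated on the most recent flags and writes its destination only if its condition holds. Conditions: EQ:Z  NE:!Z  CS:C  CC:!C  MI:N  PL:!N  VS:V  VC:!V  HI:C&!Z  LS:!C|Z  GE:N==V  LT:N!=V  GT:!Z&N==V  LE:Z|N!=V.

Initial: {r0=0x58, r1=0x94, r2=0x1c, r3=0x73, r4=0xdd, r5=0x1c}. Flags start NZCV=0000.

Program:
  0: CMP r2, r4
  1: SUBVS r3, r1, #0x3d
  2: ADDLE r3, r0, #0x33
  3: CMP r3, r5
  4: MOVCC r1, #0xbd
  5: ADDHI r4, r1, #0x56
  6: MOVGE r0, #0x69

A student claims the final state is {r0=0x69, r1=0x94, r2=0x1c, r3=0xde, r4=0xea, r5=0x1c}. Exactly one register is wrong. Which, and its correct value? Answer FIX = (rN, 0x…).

FIX = (r3, 0x73)

[0] flags=0000 → (cmp)
[1] flags=0000 VS?F → skip
[2] flags=0000 LE?F → skip
[3] flags=0010 → (cmp)
[4] flags=0010 CC?F → skip
[5] flags=0010 HI?T → r4=0xea
[6] flags=0010 GE?T → r0=0x69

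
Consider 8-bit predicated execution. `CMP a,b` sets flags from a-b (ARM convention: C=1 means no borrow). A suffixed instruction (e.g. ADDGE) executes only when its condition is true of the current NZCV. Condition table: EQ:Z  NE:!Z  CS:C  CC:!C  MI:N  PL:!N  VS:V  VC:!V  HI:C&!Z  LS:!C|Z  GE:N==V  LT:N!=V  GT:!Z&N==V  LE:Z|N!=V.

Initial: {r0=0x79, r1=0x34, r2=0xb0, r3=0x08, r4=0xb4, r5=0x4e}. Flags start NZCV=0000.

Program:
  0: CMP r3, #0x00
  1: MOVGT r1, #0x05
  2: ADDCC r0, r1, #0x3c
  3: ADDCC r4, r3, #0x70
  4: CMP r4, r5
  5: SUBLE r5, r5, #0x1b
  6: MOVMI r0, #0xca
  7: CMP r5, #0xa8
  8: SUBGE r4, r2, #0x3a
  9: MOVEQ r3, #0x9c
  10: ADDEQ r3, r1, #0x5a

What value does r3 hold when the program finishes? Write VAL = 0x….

VAL = 0x08

0: ✓ CMP  NZCV=0010
1: ✓ MOVGT  r1←0x05
2: · ADDCC
3: · ADDCC
4: ✓ CMP  NZCV=0011
5: ✓ SUBLE  r5←0x33
6: · MOVMI
7: ✓ CMP  NZCV=1001
8: ✓ SUBGE  r4←0x76
9: · MOVEQ
10: · ADDEQ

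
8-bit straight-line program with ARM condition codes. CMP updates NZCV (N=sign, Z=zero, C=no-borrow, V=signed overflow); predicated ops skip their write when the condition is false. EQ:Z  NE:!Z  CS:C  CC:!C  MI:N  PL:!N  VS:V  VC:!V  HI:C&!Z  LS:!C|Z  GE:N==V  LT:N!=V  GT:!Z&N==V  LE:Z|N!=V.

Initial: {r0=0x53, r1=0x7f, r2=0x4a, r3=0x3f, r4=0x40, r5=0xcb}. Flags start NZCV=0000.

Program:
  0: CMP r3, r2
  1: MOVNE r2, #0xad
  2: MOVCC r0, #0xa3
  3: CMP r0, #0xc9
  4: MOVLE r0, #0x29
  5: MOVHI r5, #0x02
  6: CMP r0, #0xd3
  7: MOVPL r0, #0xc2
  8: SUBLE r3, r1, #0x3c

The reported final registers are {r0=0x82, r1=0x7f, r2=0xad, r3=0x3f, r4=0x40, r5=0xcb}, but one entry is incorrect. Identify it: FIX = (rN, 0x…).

FIX = (r0, 0xc2)

0: ✓ CMP  NZCV=1000
1: ✓ MOVNE  r2←0xad
2: ✓ MOVCC  r0←0xa3
3: ✓ CMP  NZCV=1000
4: ✓ MOVLE  r0←0x29
5: · MOVHI
6: ✓ CMP  NZCV=0000
7: ✓ MOVPL  r0←0xc2
8: · SUBLE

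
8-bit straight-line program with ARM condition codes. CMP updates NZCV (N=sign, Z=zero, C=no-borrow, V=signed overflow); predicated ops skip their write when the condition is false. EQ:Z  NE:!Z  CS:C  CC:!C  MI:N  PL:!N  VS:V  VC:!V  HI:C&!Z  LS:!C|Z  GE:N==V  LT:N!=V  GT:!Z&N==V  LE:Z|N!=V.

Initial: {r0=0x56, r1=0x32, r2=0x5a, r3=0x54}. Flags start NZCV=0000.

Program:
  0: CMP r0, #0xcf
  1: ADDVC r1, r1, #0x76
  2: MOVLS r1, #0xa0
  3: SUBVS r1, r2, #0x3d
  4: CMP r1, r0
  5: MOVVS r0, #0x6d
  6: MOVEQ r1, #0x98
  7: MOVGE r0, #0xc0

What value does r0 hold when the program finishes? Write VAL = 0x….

VAL = 0x56

0: ✓ CMP  NZCV=1001
1: · ADDVC
2: ✓ MOVLS  r1←0xa0
3: ✓ SUBVS  r1←0x1d
4: ✓ CMP  NZCV=1000
5: · MOVVS
6: · MOVEQ
7: · MOVGE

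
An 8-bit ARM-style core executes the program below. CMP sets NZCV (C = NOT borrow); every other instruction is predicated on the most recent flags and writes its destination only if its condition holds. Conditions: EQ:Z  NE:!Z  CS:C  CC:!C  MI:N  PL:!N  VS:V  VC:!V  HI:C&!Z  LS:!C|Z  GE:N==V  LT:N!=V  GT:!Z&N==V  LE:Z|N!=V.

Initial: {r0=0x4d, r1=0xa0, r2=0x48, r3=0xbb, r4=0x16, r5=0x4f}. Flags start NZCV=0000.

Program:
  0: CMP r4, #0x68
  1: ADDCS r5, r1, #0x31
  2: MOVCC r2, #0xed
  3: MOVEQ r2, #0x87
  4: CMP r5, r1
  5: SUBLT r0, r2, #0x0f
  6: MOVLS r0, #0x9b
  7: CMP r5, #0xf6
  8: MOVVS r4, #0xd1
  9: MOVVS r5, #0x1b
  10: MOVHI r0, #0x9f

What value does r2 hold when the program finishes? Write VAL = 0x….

0: ✓ CMP  NZCV=1000
1: · ADDCS
2: ✓ MOVCC  r2←0xed
3: · MOVEQ
4: ✓ CMP  NZCV=1001
5: · SUBLT
6: ✓ MOVLS  r0←0x9b
7: ✓ CMP  NZCV=0000
8: · MOVVS
9: · MOVVS
10: · MOVHI

VAL = 0xed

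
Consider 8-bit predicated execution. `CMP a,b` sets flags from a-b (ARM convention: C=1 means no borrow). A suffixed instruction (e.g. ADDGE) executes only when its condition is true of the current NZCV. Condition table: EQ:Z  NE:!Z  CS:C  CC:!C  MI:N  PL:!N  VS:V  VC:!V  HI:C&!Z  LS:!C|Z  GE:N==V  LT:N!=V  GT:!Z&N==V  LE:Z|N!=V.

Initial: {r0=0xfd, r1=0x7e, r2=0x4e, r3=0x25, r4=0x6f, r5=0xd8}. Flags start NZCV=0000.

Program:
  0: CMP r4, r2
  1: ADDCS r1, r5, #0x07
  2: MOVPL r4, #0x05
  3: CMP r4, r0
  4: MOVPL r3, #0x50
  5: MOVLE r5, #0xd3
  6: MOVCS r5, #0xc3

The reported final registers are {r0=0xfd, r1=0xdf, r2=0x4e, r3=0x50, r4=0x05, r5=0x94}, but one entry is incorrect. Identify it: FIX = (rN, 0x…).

0: ✓ CMP  NZCV=0010
1: ✓ ADDCS  r1←0xdf
2: ✓ MOVPL  r4←0x05
3: ✓ CMP  NZCV=0000
4: ✓ MOVPL  r3←0x50
5: · MOVLE
6: · MOVCS

FIX = (r5, 0xd8)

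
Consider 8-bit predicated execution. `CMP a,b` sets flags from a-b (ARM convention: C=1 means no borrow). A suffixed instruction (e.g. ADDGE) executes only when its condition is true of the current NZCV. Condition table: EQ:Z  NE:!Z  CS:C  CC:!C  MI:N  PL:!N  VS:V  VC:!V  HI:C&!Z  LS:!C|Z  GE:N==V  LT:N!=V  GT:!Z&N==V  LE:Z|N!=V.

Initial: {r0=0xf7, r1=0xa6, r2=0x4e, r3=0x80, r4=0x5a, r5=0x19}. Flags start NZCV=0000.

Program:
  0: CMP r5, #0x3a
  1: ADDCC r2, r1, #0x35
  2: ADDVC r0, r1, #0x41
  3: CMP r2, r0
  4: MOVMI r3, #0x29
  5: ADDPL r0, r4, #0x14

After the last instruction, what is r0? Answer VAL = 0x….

0: ✓ CMP  NZCV=1000
1: ✓ ADDCC  r2←0xdb
2: ✓ ADDVC  r0←0xe7
3: ✓ CMP  NZCV=1000
4: ✓ MOVMI  r3←0x29
5: · ADDPL

VAL = 0xe7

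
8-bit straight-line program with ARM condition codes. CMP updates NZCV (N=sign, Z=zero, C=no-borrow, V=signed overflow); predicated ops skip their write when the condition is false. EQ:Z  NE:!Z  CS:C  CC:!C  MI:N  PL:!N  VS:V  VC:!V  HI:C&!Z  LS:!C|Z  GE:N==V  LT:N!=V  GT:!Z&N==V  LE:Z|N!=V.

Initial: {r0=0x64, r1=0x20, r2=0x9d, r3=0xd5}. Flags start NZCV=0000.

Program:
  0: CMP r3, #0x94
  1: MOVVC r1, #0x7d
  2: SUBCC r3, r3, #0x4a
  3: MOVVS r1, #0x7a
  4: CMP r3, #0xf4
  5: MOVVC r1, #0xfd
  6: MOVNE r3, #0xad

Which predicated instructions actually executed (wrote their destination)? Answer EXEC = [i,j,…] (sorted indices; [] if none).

EXEC = [1,5,6]

[0] flags=0010 → (cmp)
[1] flags=0010 VC?T → r1=0x7d
[2] flags=0010 CC?F → skip
[3] flags=0010 VS?F → skip
[4] flags=1000 → (cmp)
[5] flags=1000 VC?T → r1=0xfd
[6] flags=1000 NE?T → r3=0xad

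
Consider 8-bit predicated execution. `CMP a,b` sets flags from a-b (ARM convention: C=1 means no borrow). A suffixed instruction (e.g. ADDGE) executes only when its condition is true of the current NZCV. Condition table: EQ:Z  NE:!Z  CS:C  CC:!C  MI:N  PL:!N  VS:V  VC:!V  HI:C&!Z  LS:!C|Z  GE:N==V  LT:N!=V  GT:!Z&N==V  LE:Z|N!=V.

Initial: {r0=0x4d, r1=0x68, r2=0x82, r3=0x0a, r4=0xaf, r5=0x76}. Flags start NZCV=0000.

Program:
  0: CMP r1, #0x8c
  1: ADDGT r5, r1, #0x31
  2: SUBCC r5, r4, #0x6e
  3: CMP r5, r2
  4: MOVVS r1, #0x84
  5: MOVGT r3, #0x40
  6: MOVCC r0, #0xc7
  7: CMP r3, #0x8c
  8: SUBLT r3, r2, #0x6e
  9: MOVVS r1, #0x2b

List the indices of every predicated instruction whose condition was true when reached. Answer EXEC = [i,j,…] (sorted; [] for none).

0: ✓ CMP  NZCV=1001
1: ✓ ADDGT  r5←0x99
2: ✓ SUBCC  r5←0x41
3: ✓ CMP  NZCV=1001
4: ✓ MOVVS  r1←0x84
5: ✓ MOVGT  r3←0x40
6: ✓ MOVCC  r0←0xc7
7: ✓ CMP  NZCV=1001
8: · SUBLT
9: ✓ MOVVS  r1←0x2b

EXEC = [1,2,4,5,6,9]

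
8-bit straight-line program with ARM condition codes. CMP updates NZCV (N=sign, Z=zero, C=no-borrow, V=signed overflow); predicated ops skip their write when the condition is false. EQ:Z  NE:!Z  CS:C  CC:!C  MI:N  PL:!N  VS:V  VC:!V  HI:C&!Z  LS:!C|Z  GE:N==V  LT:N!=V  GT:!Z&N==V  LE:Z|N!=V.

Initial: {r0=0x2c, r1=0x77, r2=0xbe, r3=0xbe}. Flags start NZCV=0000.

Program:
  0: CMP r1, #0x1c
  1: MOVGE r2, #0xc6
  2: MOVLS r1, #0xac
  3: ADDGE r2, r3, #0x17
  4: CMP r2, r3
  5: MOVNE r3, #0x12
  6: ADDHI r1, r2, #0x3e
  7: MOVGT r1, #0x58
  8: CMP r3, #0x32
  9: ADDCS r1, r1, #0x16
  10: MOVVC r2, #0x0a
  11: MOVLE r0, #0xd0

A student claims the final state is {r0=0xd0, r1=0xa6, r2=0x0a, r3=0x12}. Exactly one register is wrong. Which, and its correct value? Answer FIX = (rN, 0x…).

FIX = (r1, 0x58)

[0] flags=0010 → (cmp)
[1] flags=0010 GE?T → r2=0xc6
[2] flags=0010 LS?F → skip
[3] flags=0010 GE?T → r2=0xd5
[4] flags=0010 → (cmp)
[5] flags=0010 NE?T → r3=0x12
[6] flags=0010 HI?T → r1=0x13
[7] flags=0010 GT?T → r1=0x58
[8] flags=1000 → (cmp)
[9] flags=1000 CS?F → skip
[10] flags=1000 VC?T → r2=0x0a
[11] flags=1000 LE?T → r0=0xd0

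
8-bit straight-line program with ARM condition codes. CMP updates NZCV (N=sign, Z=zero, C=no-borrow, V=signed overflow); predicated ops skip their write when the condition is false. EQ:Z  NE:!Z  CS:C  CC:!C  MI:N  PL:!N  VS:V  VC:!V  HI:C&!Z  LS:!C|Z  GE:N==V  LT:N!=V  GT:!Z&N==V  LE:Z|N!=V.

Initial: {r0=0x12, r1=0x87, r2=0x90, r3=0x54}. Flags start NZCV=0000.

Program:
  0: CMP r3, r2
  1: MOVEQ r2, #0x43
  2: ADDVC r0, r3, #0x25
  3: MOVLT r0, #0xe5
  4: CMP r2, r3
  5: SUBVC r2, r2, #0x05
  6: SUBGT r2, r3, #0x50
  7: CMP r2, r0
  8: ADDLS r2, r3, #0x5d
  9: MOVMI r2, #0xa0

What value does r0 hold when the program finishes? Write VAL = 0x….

0: ✓ CMP  NZCV=1001
1: · MOVEQ
2: · ADDVC
3: · MOVLT
4: ✓ CMP  NZCV=0011
5: · SUBVC
6: · SUBGT
7: ✓ CMP  NZCV=0011
8: · ADDLS
9: · MOVMI

VAL = 0x12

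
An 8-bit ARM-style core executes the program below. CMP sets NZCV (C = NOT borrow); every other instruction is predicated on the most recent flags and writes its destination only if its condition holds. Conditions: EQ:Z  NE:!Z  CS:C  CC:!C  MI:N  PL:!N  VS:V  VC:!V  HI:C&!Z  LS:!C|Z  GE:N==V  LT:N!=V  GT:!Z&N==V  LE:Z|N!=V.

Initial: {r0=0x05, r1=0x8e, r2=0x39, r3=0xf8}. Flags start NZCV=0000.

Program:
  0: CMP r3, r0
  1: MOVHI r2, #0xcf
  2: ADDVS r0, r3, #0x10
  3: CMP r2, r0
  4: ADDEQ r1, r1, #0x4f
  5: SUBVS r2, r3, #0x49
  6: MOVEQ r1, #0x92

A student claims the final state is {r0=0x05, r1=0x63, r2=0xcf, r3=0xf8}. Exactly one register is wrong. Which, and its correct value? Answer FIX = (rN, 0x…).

[0] flags=1010 → (cmp)
[1] flags=1010 HI?T → r2=0xcf
[2] flags=1010 VS?F → skip
[3] flags=1010 → (cmp)
[4] flags=1010 EQ?F → skip
[5] flags=1010 VS?F → skip
[6] flags=1010 EQ?F → skip

FIX = (r1, 0x8e)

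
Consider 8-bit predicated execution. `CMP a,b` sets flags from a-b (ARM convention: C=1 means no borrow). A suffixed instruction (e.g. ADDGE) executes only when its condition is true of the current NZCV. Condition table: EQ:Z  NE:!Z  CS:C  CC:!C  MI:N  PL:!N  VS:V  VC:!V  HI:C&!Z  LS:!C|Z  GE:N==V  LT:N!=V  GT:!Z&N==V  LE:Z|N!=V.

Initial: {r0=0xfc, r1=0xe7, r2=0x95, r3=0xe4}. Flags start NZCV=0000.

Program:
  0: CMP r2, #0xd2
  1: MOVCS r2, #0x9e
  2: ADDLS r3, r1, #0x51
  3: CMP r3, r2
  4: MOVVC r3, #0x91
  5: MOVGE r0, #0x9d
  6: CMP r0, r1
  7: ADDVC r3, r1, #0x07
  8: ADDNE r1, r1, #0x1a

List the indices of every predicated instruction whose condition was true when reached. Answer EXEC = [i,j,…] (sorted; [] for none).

[0] flags=1000 → (cmp)
[1] flags=1000 CS?F → skip
[2] flags=1000 LS?T → r3=0x38
[3] flags=1001 → (cmp)
[4] flags=1001 VC?F → skip
[5] flags=1001 GE?T → r0=0x9d
[6] flags=1000 → (cmp)
[7] flags=1000 VC?T → r3=0xee
[8] flags=1000 NE?T → r1=0x01

EXEC = [2,5,7,8]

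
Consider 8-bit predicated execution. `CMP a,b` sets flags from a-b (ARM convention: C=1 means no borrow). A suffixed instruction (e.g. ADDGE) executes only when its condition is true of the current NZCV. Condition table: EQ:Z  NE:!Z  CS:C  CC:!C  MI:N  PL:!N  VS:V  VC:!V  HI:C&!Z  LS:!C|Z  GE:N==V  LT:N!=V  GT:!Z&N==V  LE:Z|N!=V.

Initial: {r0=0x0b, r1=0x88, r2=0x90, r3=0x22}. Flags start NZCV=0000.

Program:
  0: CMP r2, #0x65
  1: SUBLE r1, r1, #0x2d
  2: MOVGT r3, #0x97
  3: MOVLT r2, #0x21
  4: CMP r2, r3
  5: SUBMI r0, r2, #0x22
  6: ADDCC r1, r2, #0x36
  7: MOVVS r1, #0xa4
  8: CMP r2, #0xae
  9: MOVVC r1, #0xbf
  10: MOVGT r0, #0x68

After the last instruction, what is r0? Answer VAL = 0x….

[0] flags=0011 → (cmp)
[1] flags=0011 LE?T → r1=0x5b
[2] flags=0011 GT?F → skip
[3] flags=0011 LT?T → r2=0x21
[4] flags=1000 → (cmp)
[5] flags=1000 MI?T → r0=0xff
[6] flags=1000 CC?T → r1=0x57
[7] flags=1000 VS?F → skip
[8] flags=0000 → (cmp)
[9] flags=0000 VC?T → r1=0xbf
[10] flags=0000 GT?T → r0=0x68

VAL = 0x68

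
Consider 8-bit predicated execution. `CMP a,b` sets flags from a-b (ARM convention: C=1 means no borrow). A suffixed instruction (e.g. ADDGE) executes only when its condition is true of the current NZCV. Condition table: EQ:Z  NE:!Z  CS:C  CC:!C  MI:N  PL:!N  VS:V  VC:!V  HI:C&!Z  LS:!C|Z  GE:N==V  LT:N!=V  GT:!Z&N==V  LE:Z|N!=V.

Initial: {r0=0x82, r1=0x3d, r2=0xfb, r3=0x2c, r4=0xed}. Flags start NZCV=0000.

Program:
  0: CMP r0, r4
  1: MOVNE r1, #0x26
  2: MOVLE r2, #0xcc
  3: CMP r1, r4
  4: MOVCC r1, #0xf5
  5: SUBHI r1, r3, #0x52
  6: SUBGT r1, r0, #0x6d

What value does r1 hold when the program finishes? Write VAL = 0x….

VAL = 0x15

[0] flags=1000 → (cmp)
[1] flags=1000 NE?T → r1=0x26
[2] flags=1000 LE?T → r2=0xcc
[3] flags=0000 → (cmp)
[4] flags=0000 CC?T → r1=0xf5
[5] flags=0000 HI?F → skip
[6] flags=0000 GT?T → r1=0x15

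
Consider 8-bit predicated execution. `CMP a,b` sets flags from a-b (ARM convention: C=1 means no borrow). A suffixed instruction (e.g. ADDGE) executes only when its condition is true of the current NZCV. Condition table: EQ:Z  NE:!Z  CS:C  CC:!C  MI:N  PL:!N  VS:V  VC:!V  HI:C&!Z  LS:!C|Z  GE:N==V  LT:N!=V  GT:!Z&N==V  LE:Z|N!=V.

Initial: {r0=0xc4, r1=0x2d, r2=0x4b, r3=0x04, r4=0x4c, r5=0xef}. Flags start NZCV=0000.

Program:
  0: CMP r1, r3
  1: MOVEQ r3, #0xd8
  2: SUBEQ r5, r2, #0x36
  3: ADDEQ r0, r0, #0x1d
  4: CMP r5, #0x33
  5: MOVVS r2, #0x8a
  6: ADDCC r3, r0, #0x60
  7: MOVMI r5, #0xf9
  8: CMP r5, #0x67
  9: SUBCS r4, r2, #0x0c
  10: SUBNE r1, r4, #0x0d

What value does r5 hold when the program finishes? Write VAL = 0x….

VAL = 0xf9

0: ✓ CMP  NZCV=0010
1: · MOVEQ
2: · SUBEQ
3: · ADDEQ
4: ✓ CMP  NZCV=1010
5: · MOVVS
6: · ADDCC
7: ✓ MOVMI  r5←0xf9
8: ✓ CMP  NZCV=1010
9: ✓ SUBCS  r4←0x3f
10: ✓ SUBNE  r1←0x32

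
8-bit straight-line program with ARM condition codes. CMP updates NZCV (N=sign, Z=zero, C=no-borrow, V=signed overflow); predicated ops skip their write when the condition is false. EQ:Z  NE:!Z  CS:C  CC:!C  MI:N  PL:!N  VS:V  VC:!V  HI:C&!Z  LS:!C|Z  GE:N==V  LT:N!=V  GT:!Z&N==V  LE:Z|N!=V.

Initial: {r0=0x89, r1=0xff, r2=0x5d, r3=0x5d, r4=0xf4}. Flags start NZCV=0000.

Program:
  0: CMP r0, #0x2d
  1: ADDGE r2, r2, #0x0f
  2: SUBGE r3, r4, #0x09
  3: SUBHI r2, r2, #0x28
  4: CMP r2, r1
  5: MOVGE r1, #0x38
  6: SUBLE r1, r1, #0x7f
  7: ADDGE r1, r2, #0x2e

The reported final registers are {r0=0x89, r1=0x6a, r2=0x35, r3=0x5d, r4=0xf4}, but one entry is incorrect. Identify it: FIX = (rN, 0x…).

FIX = (r1, 0x63)

[0] flags=0011 → (cmp)
[1] flags=0011 GE?F → skip
[2] flags=0011 GE?F → skip
[3] flags=0011 HI?T → r2=0x35
[4] flags=0000 → (cmp)
[5] flags=0000 GE?T → r1=0x38
[6] flags=0000 LE?F → skip
[7] flags=0000 GE?T → r1=0x63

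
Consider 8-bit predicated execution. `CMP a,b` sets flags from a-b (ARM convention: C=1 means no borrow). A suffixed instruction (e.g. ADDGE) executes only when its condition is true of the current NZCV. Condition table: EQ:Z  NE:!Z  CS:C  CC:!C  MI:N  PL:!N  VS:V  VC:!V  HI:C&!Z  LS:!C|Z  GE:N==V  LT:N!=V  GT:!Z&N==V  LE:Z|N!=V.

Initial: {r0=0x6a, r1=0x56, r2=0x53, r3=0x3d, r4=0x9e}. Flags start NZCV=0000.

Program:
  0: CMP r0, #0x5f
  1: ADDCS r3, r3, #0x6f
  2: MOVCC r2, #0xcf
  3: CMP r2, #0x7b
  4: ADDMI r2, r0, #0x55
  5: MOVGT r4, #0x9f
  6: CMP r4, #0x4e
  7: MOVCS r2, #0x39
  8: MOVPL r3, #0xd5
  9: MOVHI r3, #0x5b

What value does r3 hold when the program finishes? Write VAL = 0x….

0: ✓ CMP  NZCV=0010
1: ✓ ADDCS  r3←0xac
2: · MOVCC
3: ✓ CMP  NZCV=1000
4: ✓ ADDMI  r2←0xbf
5: · MOVGT
6: ✓ CMP  NZCV=0011
7: ✓ MOVCS  r2←0x39
8: ✓ MOVPL  r3←0xd5
9: ✓ MOVHI  r3←0x5b

VAL = 0x5b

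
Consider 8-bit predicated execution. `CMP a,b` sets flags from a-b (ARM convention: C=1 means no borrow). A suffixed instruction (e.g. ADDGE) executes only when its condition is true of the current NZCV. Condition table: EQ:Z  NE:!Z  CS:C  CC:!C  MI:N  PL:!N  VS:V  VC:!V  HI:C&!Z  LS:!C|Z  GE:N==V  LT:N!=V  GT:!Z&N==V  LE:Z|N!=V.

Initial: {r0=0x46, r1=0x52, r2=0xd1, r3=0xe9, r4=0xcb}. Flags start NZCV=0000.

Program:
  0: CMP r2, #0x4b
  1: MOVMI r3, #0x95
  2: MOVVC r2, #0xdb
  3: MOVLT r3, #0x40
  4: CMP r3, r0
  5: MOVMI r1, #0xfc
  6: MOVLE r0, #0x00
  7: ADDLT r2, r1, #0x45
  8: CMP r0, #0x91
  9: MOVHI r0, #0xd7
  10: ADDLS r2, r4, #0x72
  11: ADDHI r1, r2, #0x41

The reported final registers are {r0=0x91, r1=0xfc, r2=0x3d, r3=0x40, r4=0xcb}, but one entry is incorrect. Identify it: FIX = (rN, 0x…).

FIX = (r0, 0x00)

[0] flags=1010 → (cmp)
[1] flags=1010 MI?T → r3=0x95
[2] flags=1010 VC?T → r2=0xdb
[3] flags=1010 LT?T → r3=0x40
[4] flags=1000 → (cmp)
[5] flags=1000 MI?T → r1=0xfc
[6] flags=1000 LE?T → r0=0x00
[7] flags=1000 LT?T → r2=0x41
[8] flags=0000 → (cmp)
[9] flags=0000 HI?F → skip
[10] flags=0000 LS?T → r2=0x3d
[11] flags=0000 HI?F → skip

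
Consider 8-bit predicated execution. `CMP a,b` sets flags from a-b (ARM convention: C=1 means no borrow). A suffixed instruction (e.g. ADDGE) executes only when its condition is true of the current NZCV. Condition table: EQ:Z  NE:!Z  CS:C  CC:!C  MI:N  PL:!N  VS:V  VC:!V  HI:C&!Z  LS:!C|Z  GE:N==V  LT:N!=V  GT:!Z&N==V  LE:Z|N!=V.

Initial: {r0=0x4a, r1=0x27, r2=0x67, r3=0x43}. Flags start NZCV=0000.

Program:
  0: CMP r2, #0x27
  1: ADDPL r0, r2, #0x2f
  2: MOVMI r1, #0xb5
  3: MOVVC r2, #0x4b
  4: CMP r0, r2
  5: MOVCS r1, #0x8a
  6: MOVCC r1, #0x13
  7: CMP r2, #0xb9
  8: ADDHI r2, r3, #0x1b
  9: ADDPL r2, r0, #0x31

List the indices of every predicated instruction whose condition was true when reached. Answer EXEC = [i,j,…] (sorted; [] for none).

EXEC = [1,3,5]

0: ✓ CMP  NZCV=0010
1: ✓ ADDPL  r0←0x96
2: · MOVMI
3: ✓ MOVVC  r2←0x4b
4: ✓ CMP  NZCV=0011
5: ✓ MOVCS  r1←0x8a
6: · MOVCC
7: ✓ CMP  NZCV=1001
8: · ADDHI
9: · ADDPL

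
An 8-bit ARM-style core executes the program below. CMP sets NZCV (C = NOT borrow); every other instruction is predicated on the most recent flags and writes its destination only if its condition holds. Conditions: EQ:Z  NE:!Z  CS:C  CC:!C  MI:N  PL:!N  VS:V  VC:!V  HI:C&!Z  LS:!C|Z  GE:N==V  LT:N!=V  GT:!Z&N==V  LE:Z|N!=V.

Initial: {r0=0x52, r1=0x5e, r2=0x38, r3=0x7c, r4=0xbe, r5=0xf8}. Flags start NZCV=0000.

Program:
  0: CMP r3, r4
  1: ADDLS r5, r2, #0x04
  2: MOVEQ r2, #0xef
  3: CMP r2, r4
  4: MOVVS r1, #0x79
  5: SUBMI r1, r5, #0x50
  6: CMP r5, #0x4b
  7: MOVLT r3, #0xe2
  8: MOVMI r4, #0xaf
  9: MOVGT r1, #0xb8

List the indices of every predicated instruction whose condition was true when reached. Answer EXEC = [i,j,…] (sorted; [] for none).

EXEC = [1,7,8]

[0] flags=1001 → (cmp)
[1] flags=1001 LS?T → r5=0x3c
[2] flags=1001 EQ?F → skip
[3] flags=0000 → (cmp)
[4] flags=0000 VS?F → skip
[5] flags=0000 MI?F → skip
[6] flags=1000 → (cmp)
[7] flags=1000 LT?T → r3=0xe2
[8] flags=1000 MI?T → r4=0xaf
[9] flags=1000 GT?F → skip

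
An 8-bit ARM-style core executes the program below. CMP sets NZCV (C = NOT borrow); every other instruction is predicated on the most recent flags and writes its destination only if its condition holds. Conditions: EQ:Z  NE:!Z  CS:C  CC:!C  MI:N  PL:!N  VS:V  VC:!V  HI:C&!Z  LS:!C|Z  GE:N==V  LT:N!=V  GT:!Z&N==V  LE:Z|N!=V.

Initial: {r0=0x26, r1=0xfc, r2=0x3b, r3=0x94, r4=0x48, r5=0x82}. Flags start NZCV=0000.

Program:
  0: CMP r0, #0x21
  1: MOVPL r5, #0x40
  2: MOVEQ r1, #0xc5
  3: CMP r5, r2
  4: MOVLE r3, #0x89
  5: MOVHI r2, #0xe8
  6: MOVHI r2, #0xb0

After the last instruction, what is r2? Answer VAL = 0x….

0: ✓ CMP  NZCV=0010
1: ✓ MOVPL  r5←0x40
2: · MOVEQ
3: ✓ CMP  NZCV=0010
4: · MOVLE
5: ✓ MOVHI  r2←0xe8
6: ✓ MOVHI  r2←0xb0

VAL = 0xb0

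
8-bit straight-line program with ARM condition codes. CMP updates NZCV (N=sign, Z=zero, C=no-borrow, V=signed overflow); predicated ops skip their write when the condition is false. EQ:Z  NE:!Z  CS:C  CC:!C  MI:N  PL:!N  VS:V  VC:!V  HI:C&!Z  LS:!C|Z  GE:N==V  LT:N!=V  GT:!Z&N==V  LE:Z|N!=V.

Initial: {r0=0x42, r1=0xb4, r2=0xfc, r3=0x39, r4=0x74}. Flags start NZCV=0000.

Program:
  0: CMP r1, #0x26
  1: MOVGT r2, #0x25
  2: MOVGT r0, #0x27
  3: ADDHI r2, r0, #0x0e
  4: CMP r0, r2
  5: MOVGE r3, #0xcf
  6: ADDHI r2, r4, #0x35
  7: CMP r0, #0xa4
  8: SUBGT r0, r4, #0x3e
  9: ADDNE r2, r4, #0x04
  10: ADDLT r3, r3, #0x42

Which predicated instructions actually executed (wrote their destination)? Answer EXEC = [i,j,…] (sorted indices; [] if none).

EXEC = [3,8,9]

0: ✓ CMP  NZCV=1010
1: · MOVGT
2: · MOVGT
3: ✓ ADDHI  r2←0x50
4: ✓ CMP  NZCV=1000
5: · MOVGE
6: · ADDHI
7: ✓ CMP  NZCV=1001
8: ✓ SUBGT  r0←0x36
9: ✓ ADDNE  r2←0x78
10: · ADDLT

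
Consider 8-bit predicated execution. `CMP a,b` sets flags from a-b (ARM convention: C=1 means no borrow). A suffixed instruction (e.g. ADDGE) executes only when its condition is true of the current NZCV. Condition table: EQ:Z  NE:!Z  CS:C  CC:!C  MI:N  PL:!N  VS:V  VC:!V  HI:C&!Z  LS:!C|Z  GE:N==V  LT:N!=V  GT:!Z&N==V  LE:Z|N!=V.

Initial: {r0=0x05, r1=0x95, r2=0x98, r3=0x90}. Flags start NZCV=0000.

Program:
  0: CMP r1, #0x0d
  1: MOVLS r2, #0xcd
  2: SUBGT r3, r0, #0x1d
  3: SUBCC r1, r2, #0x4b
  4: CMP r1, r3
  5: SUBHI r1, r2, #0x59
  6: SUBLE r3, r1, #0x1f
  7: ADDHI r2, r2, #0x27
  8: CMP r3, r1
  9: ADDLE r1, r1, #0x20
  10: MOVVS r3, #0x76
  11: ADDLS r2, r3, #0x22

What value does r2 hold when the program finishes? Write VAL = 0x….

VAL = 0xbf

0: ✓ CMP  NZCV=1010
1: · MOVLS
2: · SUBGT
3: · SUBCC
4: ✓ CMP  NZCV=0010
5: ✓ SUBHI  r1←0x3f
6: · SUBLE
7: ✓ ADDHI  r2←0xbf
8: ✓ CMP  NZCV=0011
9: ✓ ADDLE  r1←0x5f
10: ✓ MOVVS  r3←0x76
11: · ADDLS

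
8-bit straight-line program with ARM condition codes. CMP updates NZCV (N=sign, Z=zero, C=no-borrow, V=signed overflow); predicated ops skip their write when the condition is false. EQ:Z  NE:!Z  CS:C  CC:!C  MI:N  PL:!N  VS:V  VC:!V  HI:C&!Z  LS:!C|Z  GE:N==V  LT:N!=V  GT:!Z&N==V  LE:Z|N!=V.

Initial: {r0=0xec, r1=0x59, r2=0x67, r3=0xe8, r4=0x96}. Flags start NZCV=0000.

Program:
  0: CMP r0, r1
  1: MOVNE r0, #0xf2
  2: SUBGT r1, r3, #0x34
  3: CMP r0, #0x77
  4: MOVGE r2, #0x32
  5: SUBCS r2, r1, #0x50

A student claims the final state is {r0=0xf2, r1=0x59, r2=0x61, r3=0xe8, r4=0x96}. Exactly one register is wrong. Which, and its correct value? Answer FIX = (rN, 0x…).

0: ✓ CMP  NZCV=1010
1: ✓ MOVNE  r0←0xf2
2: · SUBGT
3: ✓ CMP  NZCV=0011
4: · MOVGE
5: ✓ SUBCS  r2←0x09

FIX = (r2, 0x09)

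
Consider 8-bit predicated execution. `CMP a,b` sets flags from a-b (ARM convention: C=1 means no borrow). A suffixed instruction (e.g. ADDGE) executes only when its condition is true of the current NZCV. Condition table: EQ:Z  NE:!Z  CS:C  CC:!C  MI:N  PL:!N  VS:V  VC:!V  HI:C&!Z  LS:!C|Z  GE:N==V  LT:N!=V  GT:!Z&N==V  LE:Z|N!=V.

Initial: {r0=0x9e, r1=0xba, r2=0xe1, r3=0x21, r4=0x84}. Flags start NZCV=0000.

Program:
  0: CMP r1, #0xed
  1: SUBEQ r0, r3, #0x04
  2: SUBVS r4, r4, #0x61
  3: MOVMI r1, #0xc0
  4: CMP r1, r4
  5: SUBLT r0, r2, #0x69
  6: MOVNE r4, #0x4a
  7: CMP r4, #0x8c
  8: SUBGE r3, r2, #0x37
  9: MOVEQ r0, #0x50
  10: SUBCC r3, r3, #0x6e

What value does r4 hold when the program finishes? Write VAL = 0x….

VAL = 0x4a

[0] flags=1000 → (cmp)
[1] flags=1000 EQ?F → skip
[2] flags=1000 VS?F → skip
[3] flags=1000 MI?T → r1=0xc0
[4] flags=0010 → (cmp)
[5] flags=0010 LT?F → skip
[6] flags=0010 NE?T → r4=0x4a
[7] flags=1001 → (cmp)
[8] flags=1001 GE?T → r3=0xaa
[9] flags=1001 EQ?F → skip
[10] flags=1001 CC?T → r3=0x3c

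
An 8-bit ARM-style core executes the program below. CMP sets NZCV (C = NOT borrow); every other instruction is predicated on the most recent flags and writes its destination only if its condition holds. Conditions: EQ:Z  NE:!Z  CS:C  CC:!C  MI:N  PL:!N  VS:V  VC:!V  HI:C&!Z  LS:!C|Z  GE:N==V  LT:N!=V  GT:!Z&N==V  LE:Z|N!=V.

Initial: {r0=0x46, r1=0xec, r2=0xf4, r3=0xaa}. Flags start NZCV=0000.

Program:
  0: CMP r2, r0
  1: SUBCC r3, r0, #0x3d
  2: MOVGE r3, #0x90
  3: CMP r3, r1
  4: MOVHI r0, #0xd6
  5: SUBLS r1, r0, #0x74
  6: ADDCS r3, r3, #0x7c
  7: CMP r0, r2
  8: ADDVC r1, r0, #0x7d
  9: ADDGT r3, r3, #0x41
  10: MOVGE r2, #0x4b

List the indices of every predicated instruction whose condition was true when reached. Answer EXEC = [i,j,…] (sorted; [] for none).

EXEC = [5,8,9,10]

[0] flags=1010 → (cmp)
[1] flags=1010 CC?F → skip
[2] flags=1010 GE?F → skip
[3] flags=1000 → (cmp)
[4] flags=1000 HI?F → skip
[5] flags=1000 LS?T → r1=0xd2
[6] flags=1000 CS?F → skip
[7] flags=0000 → (cmp)
[8] flags=0000 VC?T → r1=0xc3
[9] flags=0000 GT?T → r3=0xeb
[10] flags=0000 GE?T → r2=0x4b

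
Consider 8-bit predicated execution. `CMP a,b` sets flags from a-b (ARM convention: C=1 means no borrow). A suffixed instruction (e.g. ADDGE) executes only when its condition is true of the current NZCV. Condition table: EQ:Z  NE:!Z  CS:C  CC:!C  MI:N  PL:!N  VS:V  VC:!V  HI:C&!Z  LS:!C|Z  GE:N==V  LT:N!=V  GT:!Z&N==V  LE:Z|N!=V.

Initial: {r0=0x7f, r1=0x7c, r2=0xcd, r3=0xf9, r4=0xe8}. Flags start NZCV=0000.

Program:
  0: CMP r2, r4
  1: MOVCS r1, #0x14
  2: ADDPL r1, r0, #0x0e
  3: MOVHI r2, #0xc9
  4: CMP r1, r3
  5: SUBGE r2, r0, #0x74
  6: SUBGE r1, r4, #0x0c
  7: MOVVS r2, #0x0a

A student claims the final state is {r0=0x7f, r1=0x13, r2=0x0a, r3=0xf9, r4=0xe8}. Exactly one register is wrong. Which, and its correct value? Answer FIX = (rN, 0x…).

0: ✓ CMP  NZCV=1000
1: · MOVCS
2: · ADDPL
3: · MOVHI
4: ✓ CMP  NZCV=1001
5: ✓ SUBGE  r2←0x0b
6: ✓ SUBGE  r1←0xdc
7: ✓ MOVVS  r2←0x0a

FIX = (r1, 0xdc)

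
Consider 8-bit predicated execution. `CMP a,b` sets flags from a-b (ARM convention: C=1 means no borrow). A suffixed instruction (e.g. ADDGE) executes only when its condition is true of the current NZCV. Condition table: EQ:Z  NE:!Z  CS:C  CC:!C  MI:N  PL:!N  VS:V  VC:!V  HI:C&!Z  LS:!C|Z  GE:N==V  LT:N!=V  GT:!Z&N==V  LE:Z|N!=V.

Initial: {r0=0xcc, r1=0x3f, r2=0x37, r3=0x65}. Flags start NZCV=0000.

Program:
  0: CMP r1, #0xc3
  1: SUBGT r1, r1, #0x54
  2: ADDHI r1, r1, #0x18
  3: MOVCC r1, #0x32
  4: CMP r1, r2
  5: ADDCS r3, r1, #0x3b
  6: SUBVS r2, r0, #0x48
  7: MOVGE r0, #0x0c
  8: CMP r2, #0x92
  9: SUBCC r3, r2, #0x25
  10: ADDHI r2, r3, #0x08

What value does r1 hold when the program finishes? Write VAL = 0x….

0: ✓ CMP  NZCV=0000
1: ✓ SUBGT  r1←0xeb
2: · ADDHI
3: ✓ MOVCC  r1←0x32
4: ✓ CMP  NZCV=1000
5: · ADDCS
6: · SUBVS
7: · MOVGE
8: ✓ CMP  NZCV=1001
9: ✓ SUBCC  r3←0x12
10: · ADDHI

VAL = 0x32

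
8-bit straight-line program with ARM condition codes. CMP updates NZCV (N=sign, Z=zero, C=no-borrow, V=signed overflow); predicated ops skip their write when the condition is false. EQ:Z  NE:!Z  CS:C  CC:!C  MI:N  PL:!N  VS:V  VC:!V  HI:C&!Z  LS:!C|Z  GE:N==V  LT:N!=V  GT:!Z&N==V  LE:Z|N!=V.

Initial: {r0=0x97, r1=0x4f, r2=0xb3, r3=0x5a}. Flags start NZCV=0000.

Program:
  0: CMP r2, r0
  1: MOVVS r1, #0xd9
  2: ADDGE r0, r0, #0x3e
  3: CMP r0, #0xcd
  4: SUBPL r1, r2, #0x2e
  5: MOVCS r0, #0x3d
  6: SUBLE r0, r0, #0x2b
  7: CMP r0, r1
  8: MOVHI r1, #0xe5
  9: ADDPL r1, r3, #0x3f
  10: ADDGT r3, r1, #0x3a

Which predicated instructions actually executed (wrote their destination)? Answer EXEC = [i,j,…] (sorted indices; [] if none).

[0] flags=0010 → (cmp)
[1] flags=0010 VS?F → skip
[2] flags=0010 GE?T → r0=0xd5
[3] flags=0010 → (cmp)
[4] flags=0010 PL?T → r1=0x85
[5] flags=0010 CS?T → r0=0x3d
[6] flags=0010 LE?F → skip
[7] flags=1001 → (cmp)
[8] flags=1001 HI?F → skip
[9] flags=1001 PL?F → skip
[10] flags=1001 GT?T → r3=0xbf

EXEC = [2,4,5,10]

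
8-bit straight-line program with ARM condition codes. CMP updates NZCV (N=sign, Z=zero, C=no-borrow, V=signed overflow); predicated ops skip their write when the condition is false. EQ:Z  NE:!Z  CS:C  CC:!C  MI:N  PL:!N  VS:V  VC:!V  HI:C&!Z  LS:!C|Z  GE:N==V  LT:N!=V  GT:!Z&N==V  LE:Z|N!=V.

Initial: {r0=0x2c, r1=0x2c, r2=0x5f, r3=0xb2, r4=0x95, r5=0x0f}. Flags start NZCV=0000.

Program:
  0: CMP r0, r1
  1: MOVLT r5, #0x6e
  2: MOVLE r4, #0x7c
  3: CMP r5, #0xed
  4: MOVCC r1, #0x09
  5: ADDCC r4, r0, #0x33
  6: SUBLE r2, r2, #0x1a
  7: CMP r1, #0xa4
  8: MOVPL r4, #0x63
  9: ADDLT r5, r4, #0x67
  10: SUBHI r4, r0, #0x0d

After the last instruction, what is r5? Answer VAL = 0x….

VAL = 0x0f

[0] flags=0110 → (cmp)
[1] flags=0110 LT?F → skip
[2] flags=0110 LE?T → r4=0x7c
[3] flags=0000 → (cmp)
[4] flags=0000 CC?T → r1=0x09
[5] flags=0000 CC?T → r4=0x5f
[6] flags=0000 LE?F → skip
[7] flags=0000 → (cmp)
[8] flags=0000 PL?T → r4=0x63
[9] flags=0000 LT?F → skip
[10] flags=0000 HI?F → skip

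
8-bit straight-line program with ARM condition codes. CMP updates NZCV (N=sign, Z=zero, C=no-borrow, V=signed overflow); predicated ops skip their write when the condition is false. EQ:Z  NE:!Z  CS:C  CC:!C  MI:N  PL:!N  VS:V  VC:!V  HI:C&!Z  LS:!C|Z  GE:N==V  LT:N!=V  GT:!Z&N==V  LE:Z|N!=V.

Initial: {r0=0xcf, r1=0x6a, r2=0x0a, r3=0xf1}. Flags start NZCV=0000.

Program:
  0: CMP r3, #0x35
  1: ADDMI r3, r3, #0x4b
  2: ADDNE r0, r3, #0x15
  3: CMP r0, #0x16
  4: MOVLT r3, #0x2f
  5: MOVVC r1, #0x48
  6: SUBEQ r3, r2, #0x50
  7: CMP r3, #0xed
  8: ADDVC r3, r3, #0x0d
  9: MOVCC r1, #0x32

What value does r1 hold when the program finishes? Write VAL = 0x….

VAL = 0x32

[0] flags=1010 → (cmp)
[1] flags=1010 MI?T → r3=0x3c
[2] flags=1010 NE?T → r0=0x51
[3] flags=0010 → (cmp)
[4] flags=0010 LT?F → skip
[5] flags=0010 VC?T → r1=0x48
[6] flags=0010 EQ?F → skip
[7] flags=0000 → (cmp)
[8] flags=0000 VC?T → r3=0x49
[9] flags=0000 CC?T → r1=0x32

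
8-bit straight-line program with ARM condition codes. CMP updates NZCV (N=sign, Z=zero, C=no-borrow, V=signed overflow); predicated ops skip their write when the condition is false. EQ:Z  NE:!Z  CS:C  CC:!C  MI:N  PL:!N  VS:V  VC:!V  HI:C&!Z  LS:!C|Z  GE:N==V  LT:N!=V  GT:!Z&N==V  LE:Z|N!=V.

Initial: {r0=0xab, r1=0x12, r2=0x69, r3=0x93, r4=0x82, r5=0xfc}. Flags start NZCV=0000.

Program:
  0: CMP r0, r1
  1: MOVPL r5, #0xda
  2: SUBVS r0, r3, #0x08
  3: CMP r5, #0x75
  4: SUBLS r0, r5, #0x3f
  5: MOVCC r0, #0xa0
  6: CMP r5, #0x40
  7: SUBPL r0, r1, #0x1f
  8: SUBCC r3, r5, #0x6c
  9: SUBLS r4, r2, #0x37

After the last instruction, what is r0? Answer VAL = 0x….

0: ✓ CMP  NZCV=1010
1: · MOVPL
2: · SUBVS
3: ✓ CMP  NZCV=1010
4: · SUBLS
5: · MOVCC
6: ✓ CMP  NZCV=1010
7: · SUBPL
8: · SUBCC
9: · SUBLS

VAL = 0xab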